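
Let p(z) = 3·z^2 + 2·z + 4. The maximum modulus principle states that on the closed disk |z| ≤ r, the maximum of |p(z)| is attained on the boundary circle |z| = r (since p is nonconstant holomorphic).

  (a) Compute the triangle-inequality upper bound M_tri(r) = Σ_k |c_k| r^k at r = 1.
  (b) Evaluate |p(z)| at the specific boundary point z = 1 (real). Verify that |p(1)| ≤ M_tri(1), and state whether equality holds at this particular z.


Coefficients: c_0 = 4, c_1 = 2, c_2 = 3. Radius r = 1.
Part (a). Triangle bound: M_tri(r) = Σ_k |c_k| r^k
  = |4|·1^0 + |2|·1^1 + |3|·1^2
  = 4 + 2 + 3 = 9.
This bounds M(r) := max_{|z|=r} |p(z)| from above; equality holds iff all terms c_k z^k can be made to align in phase at a single z on |z|=r.
Part (b). At z = 1 (real, on the circle |z| = r):
  p(1) = (4)·1^0 + (2)·1^1 + (3)·1^2 = 9.
  |p(1)| = 9.
Since all nonzero coefficients share the same sign, |p(1)| = 9 = M_tri(1); the triangle bound is attained at z = 1, so in fact M(r) = 9.

M_tri(1) = 9; |p(1)| = 9; equality at z=1: yes.


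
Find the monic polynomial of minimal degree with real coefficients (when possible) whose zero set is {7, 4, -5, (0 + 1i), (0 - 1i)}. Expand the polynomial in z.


The polynomial is p(z) = ∏_{α ∈ S} (z − α), where S = {7, 4, -5, (0 + 1i), (0 - 1i)}.
Expanding the product yields: p(z) = z^5 -6·z^4 -26·z^3 + 134·z^2 -27·z + 140.
Note conjugate pairs combine to real quadratics: (z − (0+1i))(z − (0−1i)) = z² + 1.
The resulting polynomial has degree 5 and real coefficients as required.

p(z) = z^5 -6·z^4 -26·z^3 + 134·z^2 -27·z + 140.


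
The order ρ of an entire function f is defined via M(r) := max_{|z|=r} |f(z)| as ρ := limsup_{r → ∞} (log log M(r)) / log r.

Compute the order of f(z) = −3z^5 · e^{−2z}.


M(r) = max_{|z|=r} |-3|·|z|^5·|e^{−2z}| = 3·r^5 · e^{2r^1} (the factors attain their maxima compatibly on |z|=r). Then log M(r) = log 3 + 5·log r + 2r^1, dominated by the last term, so log log M(r) ~ 1·log r. The polynomial factor -3z^5 contributes only a log r term and does not affect the order. ρ = 1.
Therefore ρ = 1.

Order ρ = 1.


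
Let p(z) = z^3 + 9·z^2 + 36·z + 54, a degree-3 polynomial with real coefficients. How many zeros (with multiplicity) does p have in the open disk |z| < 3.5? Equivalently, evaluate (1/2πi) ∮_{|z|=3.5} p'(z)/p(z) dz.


The zeros of p are: (-3 + 3i), (-3 - 3i), -3.
Their magnitudes are: 4.243, 4.243, 3.
Zeros with |z| < R = 3.5: -3.
Count = 1.
By the argument principle, (1/2πi) ∮_{|z|=R} p'(z)/p(z) dz equals exactly this count.

Number of zeros inside |z| < 3.5: 1.


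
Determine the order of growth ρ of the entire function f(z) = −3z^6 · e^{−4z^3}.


M(r) = max_{|z|=r} |-3|·|z|^6·|e^{−4z^3}| = 3·r^6 · e^{4r^3} (the factors attain their maxima compatibly on |z|=r). Then log M(r) = log 3 + 6·log r + 4r^3, dominated by the last term, so log log M(r) ~ 3·log r. The polynomial factor -3z^6 contributes only a log r term and does not affect the order. ρ = 3.
Therefore ρ = 3.

Order ρ = 3.


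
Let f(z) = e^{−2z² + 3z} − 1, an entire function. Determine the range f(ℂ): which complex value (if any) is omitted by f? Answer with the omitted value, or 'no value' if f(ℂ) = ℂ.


Little Picard bounds the complement of f(ℂ) to at most one point.
The exponent g(z) = −2z² + 3z is a nonconstant polynomial, hence surjective onto ℂ. So e^{g(z)} takes every value in {e^w : w ∈ ℂ} = ℂ ∖ {0}. Adding -1 shifts the range to ℂ ∖ {-1}. f omits exactly -1.

Omitted value: -1.


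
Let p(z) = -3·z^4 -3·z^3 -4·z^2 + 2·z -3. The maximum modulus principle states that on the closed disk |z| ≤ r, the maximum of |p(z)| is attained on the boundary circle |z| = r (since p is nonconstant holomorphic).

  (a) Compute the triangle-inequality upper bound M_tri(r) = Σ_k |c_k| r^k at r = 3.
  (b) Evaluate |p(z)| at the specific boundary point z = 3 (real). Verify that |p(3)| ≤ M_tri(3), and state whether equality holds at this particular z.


Coefficients: c_0 = -3, c_1 = 2, c_2 = -4, c_3 = -3, c_4 = -3. Radius r = 3.
Part (a). Triangle bound: M_tri(r) = Σ_k |c_k| r^k
  = |-3|·3^0 + |2|·3^1 + |-4|·3^2 + |-3|·3^3 + |-3|·3^4
  = 3 + 6 + 36 + 81 + 243 = 369.
This bounds M(r) := max_{|z|=r} |p(z)| from above; equality holds iff all terms c_k z^k can be made to align in phase at a single z on |z|=r.
Part (b). At z = 3 (real, on the circle |z| = r):
  p(3) = (-3)·3^0 + (2)·3^1 + (-4)·3^2 + (-3)·3^3 + (-3)·3^4 = -357.
  |p(3)| = 357.
Check: |p(3)| = 357 ≤ 369 = M_tri(3). ✓ Equality does not hold at z = 3 (the coefficients have mixed signs, so the terms do not all align in phase there).

M_tri(3) = 369; |p(3)| = 357; equality at z=3: no.


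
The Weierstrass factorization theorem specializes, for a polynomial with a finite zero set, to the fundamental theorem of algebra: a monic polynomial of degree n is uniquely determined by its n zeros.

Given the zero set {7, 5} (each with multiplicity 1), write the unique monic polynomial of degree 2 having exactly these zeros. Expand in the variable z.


The polynomial is p(z) = ∏_{α ∈ S} (z − α), where S = {7, 5}.
Expanding the product yields: p(z) = z^2 -12·z + 35.
The resulting polynomial has degree 2 and real coefficients as required.

p(z) = z^2 -12·z + 35.


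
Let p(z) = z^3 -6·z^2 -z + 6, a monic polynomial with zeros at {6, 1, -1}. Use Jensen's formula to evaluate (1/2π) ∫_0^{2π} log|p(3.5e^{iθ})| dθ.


Zeros: -1, 1, 6; r = 3.5.
Inside |z| < r: -1, 1. Outside (|z| ≥ r): 6.
p(0) = 6, so log|p(0)| = log(6) = 1.7918.
Apply Jensen: I(r) = log|p(0)| + Σ_k log(r/|z_k|), summed over zeros inside |z| < r.
  log(r/|z_k|) for z_k = 1: log(3.5/1) = 1.2528
  log(r/|z_k|) for z_k = -1: log(3.5/1) = 1.2528
  Outside zeros (6) contribute nothing to the Jensen sum.
Sum over inside zeros: 2.5055.
I(r) = log|p(0)| + (inside sum) = 1.7918 + 2.5055 = 4.2973.
Note: since some zeros are outside |z| ≤ r, the simplified n·log(r) form does NOT apply — only the inside zeros contribute.

I(r) ≈ 4.2973.


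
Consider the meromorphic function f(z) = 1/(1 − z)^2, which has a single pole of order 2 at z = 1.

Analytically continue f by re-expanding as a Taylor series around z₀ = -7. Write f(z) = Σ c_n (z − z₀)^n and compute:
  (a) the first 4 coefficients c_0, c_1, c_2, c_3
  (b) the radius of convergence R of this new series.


Let w = z − z₀, so z = z₀ + w.
Then 1 − z = 1 − (z₀ + w) = (1 − z₀) − w = 8 − w.
f(z) = 1/(8 − w)^2 = (1/(8)^2) · (1 − w/(8))^{−2}.
By the binomial series (1−u)^{−2} = Σ_{n≥0} C(n+1, 1) u^n for |u|<1, with u = w/(8):
  c_n = C(n+1, 1) / (8)^(n+2).
  c_0 = 1/(8)^2 = 1/64.
  c_1 = 2/(8)^3 = 1/256.
  c_2 = 3/(8)^4 = 3/4096.
  c_3 = 4/(8)^5 = 1/8192.
The series is valid for |w/d| < 1, i.e. |z − z₀| < |d|.
Radius of convergence: R = |1 − z₀| = |8| = 8 (distance from z₀ to the singularity z = 1).

c_0 = 1/64, c_1 = 1/256, c_2 = 3/4096, c_3 = 1/8192; R = 8.


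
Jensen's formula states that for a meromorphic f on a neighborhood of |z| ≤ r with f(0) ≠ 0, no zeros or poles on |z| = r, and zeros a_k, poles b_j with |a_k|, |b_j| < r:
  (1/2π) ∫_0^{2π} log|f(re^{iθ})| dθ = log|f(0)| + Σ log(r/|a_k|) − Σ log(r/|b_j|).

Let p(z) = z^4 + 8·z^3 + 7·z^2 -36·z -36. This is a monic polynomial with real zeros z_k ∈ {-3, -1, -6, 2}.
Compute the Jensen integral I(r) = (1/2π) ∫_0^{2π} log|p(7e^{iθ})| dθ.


Zeros: -6, -3, -1, 2; r = 7.
Inside |z| < r: -6, -3, -1, 2. Outside (|z| ≥ r): ∅.
p(0) = -36, so log|p(0)| = log(36) = 3.5835.
Apply Jensen: I(r) = log|p(0)| + Σ_k log(r/|z_k|), summed over zeros inside |z| < r.
  log(r/|z_k|) for z_k = -3: log(7/3) = 0.8473
  log(r/|z_k|) for z_k = -1: log(7/1) = 1.9459
  log(r/|z_k|) for z_k = -6: log(7/6) = 0.1542
  log(r/|z_k|) for z_k = 2: log(7/2) = 1.2528
Sum over inside zeros: 4.2001.
I(r) = log|p(0)| + (inside sum) = 3.5835 + 4.2001 = 7.7836.
Closed form (all zeros inside, monic): I(r) = n·log(r) = 4·log(7) = 7.7836. ✓

I(r) ≈ 7.7836.


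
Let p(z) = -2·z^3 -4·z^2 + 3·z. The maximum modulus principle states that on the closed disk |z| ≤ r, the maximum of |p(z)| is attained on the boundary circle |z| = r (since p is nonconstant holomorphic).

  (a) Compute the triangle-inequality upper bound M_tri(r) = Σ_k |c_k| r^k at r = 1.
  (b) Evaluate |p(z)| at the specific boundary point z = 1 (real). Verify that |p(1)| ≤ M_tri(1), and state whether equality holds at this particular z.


Coefficients: c_0 = 0, c_1 = 3, c_2 = -4, c_3 = -2. Radius r = 1.
Part (a). Triangle bound: M_tri(r) = Σ_k |c_k| r^k
  = |0|·1^0 + |3|·1^1 + |-4|·1^2 + |-2|·1^3
  = 0 + 3 + 4 + 2 = 9.
This bounds M(r) := max_{|z|=r} |p(z)| from above; equality holds iff all terms c_k z^k can be made to align in phase at a single z on |z|=r.
Part (b). At z = 1 (real, on the circle |z| = r):
  p(1) = (0)·1^0 + (3)·1^1 + (-4)·1^2 + (-2)·1^3 = -3.
  |p(1)| = 3.
Check: |p(1)| = 3 ≤ 9 = M_tri(1). ✓ Equality does not hold at z = 1 (the coefficients have mixed signs, so the terms do not all align in phase there).

M_tri(1) = 9; |p(1)| = 3; equality at z=1: no.


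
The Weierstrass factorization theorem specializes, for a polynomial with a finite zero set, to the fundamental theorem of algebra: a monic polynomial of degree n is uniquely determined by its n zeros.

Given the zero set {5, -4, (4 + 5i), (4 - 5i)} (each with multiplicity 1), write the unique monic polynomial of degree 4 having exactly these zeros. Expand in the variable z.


The polynomial is p(z) = ∏_{α ∈ S} (z − α), where S = {5, -4, (4 + 5i), (4 - 5i)}.
Expanding the product yields: p(z) = z^4 -9·z^3 + 29·z^2 + 119·z -820.
Note conjugate pairs combine to real quadratics: (z − (4+5i))(z − (4−5i)) = z² − 8z + 41.
The resulting polynomial has degree 4 and real coefficients as required.

p(z) = z^4 -9·z^3 + 29·z^2 + 119·z -820.


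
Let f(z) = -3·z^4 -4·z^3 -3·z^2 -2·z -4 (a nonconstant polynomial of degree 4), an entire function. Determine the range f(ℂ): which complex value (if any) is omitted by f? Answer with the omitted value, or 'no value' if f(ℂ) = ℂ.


Little Picard bounds the complement of f(ℂ) to at most one point.
For every w ∈ ℂ, the equation p(z) − w = 0 is a nonconstant polynomial in z and hence has at least one root by the fundamental theorem of algebra. So p is surjective onto ℂ, omitting no value.

Omitted value: no value.


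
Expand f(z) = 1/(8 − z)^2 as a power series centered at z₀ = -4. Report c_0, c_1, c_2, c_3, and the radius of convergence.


Let w = z − z₀, so z = z₀ + w.
Then 8 − z = 8 − (z₀ + w) = (8 − z₀) − w = 12 − w.
f(z) = 1/(12 − w)^2 = (1/(12)^2) · (1 − w/(12))^{−2}.
By the binomial series (1−u)^{−2} = Σ_{n≥0} C(n+1, 1) u^n for |u|<1, with u = w/(12):
  c_n = C(n+1, 1) / (12)^(n+2).
  c_0 = 1/(12)^2 = 1/144.
  c_1 = 2/(12)^3 = 1/864.
  c_2 = 3/(12)^4 = 1/6912.
  c_3 = 4/(12)^5 = 1/62208.
The series is valid for |w/d| < 1, i.e. |z − z₀| < |d|.
Radius of convergence: R = |8 − z₀| = |12| = 12 (distance from z₀ to the singularity z = 8).

c_0 = 1/144, c_1 = 1/864, c_2 = 1/6912, c_3 = 1/62208; R = 12.


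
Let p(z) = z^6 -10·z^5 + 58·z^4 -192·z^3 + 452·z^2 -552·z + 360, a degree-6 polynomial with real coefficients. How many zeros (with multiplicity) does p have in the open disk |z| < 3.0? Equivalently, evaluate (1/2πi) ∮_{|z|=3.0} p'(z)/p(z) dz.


The zeros of p are: (1 + 1i), (1 - 1i), (1 + 3i), (1 - 3i), (3 + 3i), (3 - 3i).
Their magnitudes are: 1.414, 1.414, 3.162, 3.162, 4.243, 4.243.
Zeros with |z| < R = 3.0: (1 + 1i), (1 - 1i).
Count = 2.
By the argument principle, (1/2πi) ∮_{|z|=R} p'(z)/p(z) dz equals exactly this count.

Number of zeros inside |z| < 3.0: 2.


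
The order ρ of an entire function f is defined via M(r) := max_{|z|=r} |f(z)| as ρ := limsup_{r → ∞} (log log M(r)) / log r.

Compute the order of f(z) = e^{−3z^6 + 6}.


|e^{−3z^6 + 6}| = e^{Re(-3·z^6) + 6} ≤ e^{3|z|^6 + 6} = e^{3r^6 + 6} on |z| = r, so ρ ≤ 6. Choosing z on |z|=r so that -3·z^6 is real positive (always possible by picking arg z appropriately) gives |f(z)| = e^{3r^6 + 6}, matching the bound. The additive constant 6 does not affect log log M(r) ~ 6·log r. Hence ρ = 6.
Therefore ρ = 6.

Order ρ = 6.


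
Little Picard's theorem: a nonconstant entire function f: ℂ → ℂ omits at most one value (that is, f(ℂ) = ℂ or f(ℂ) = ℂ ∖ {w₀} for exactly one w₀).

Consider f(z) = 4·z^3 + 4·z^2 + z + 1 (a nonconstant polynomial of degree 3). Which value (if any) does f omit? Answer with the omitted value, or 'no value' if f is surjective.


Little Picard bounds the complement of f(ℂ) to at most one point.
For every w ∈ ℂ, the equation p(z) − w = 0 is a nonconstant polynomial in z and hence has at least one root by the fundamental theorem of algebra. So p is surjective onto ℂ, omitting no value.

Omitted value: no value.


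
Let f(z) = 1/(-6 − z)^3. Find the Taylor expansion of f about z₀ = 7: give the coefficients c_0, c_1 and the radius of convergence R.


Let w = z − z₀, so z = z₀ + w.
Then -6 − z = -6 − (z₀ + w) = (-6 − z₀) − w = -13 − w.
f(z) = 1/(-13 − w)^3 = (1/(-13)^3) · (1 − w/(-13))^{−3}.
By the binomial series (1−u)^{−3} = Σ_{n≥0} C(n+2, 2) u^n for |u|<1, with u = w/(-13):
  c_n = C(n+2, 2) / (-13)^(n+3).
  c_0 = 1/(-13)^3 = -1/2197.
  c_1 = 3/(-13)^4 = 3/28561.
The series is valid for |w/d| < 1, i.e. |z − z₀| < |d|.
Radius of convergence: R = |-6 − z₀| = |-13| = 13 (distance from z₀ to the singularity z = -6).

c_0 = -1/2197, c_1 = 3/28561; R = 13.


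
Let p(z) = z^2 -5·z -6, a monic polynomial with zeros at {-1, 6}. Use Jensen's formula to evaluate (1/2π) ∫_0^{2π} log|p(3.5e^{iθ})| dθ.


Zeros: -1, 6; r = 3.5.
Inside |z| < r: -1. Outside (|z| ≥ r): 6.
p(0) = -6, so log|p(0)| = log(6) = 1.7918.
Apply Jensen: I(r) = log|p(0)| + Σ_k log(r/|z_k|), summed over zeros inside |z| < r.
  log(r/|z_k|) for z_k = -1: log(3.5/1) = 1.2528
  Outside zeros (6) contribute nothing to the Jensen sum.
Sum over inside zeros: 1.2528.
I(r) = log|p(0)| + (inside sum) = 1.7918 + 1.2528 = 3.0445.
Note: since some zeros are outside |z| ≤ r, the simplified n·log(r) form does NOT apply — only the inside zeros contribute.

I(r) ≈ 3.0445.


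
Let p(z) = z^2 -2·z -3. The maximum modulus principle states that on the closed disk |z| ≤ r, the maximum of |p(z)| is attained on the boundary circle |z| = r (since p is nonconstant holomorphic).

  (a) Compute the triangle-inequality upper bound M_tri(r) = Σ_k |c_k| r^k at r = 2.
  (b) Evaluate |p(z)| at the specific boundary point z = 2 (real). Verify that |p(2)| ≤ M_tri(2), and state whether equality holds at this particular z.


Coefficients: c_0 = -3, c_1 = -2, c_2 = 1. Radius r = 2.
Part (a). Triangle bound: M_tri(r) = Σ_k |c_k| r^k
  = |-3|·2^0 + |-2|·2^1 + |1|·2^2
  = 3 + 4 + 4 = 11.
This bounds M(r) := max_{|z|=r} |p(z)| from above; equality holds iff all terms c_k z^k can be made to align in phase at a single z on |z|=r.
Part (b). At z = 2 (real, on the circle |z| = r):
  p(2) = (-3)·2^0 + (-2)·2^1 + (1)·2^2 = -3.
  |p(2)| = 3.
Check: |p(2)| = 3 ≤ 11 = M_tri(2). ✓ Equality does not hold at z = 2 (the coefficients have mixed signs, so the terms do not all align in phase there).

M_tri(2) = 11; |p(2)| = 3; equality at z=2: no.


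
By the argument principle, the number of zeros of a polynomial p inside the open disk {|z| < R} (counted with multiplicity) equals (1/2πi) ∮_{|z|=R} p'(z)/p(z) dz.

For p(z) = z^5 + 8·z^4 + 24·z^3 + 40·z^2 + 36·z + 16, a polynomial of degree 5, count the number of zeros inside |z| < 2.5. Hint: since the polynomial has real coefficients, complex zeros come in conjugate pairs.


The zeros of p are: (-1 + 1i), (-1 - 1i), -4, (-1 + 1i), (-1 - 1i).
Their magnitudes are: 1.414, 1.414, 4, 1.414, 1.414.
Zeros with |z| < R = 2.5: (-1 + 1i), (-1 - 1i), (-1 + 1i), (-1 - 1i).
Count = 4.
By the argument principle, (1/2πi) ∮_{|z|=R} p'(z)/p(z) dz equals exactly this count.

Number of zeros inside |z| < 2.5: 4.


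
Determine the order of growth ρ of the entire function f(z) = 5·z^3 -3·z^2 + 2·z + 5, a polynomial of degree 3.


|f(z)| ≤ Σ|c_k|·r^k = O(r^3) as r → ∞. Polynomial growth is O(e^{r^ε}) for every ε > 0 (since r^3/e^{r^ε} → 0), so ρ ≤ ε for all ε > 0, i.e. ρ = 0. Every nonconstant polynomial has order 0.
Therefore ρ = 0.

Order ρ = 0.


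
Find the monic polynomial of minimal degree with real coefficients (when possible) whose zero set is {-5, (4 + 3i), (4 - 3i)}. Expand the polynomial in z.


The polynomial is p(z) = ∏_{α ∈ S} (z − α), where S = {-5, (4 + 3i), (4 - 3i)}.
Expanding the product yields: p(z) = z^3 -3·z^2 -15·z + 125.
Note conjugate pairs combine to real quadratics: (z − (4+3i))(z − (4−3i)) = z² − 8z + 25.
The resulting polynomial has degree 3 and real coefficients as required.

p(z) = z^3 -3·z^2 -15·z + 125.


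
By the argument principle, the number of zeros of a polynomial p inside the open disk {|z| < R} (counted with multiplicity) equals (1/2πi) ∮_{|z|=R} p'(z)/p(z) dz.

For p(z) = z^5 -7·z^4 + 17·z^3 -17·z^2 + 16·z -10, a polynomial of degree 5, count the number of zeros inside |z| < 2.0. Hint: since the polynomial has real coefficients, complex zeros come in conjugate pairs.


The zeros of p are: (0 + 1i), (0 - 1i), 1, (3 + 1i), (3 - 1i).
Their magnitudes are: 1, 1, 1, 3.162, 3.162.
Zeros with |z| < R = 2.0: (0 + 1i), (0 - 1i), 1.
Count = 3.
By the argument principle, (1/2πi) ∮_{|z|=R} p'(z)/p(z) dz equals exactly this count.

Number of zeros inside |z| < 2.0: 3.


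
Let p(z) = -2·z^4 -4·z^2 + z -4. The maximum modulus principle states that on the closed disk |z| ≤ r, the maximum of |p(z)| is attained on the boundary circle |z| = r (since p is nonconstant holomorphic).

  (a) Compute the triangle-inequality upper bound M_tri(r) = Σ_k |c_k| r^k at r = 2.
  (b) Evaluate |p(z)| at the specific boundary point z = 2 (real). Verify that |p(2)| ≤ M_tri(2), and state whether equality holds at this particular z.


Coefficients: c_0 = -4, c_1 = 1, c_2 = -4, c_3 = 0, c_4 = -2. Radius r = 2.
Part (a). Triangle bound: M_tri(r) = Σ_k |c_k| r^k
  = |-4|·2^0 + |1|·2^1 + |-4|·2^2 + |0|·2^3 + |-2|·2^4
  = 4 + 2 + 16 + 0 + 32 = 54.
This bounds M(r) := max_{|z|=r} |p(z)| from above; equality holds iff all terms c_k z^k can be made to align in phase at a single z on |z|=r.
Part (b). At z = 2 (real, on the circle |z| = r):
  p(2) = (-4)·2^0 + (1)·2^1 + (-4)·2^2 + (0)·2^3 + (-2)·2^4 = -50.
  |p(2)| = 50.
Check: |p(2)| = 50 ≤ 54 = M_tri(2). ✓ Equality does not hold at z = 2 (the coefficients have mixed signs, so the terms do not all align in phase there).

M_tri(2) = 54; |p(2)| = 50; equality at z=2: no.


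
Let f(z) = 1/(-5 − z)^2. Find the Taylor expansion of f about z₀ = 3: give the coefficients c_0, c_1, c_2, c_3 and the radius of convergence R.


Let w = z − z₀, so z = z₀ + w.
Then -5 − z = -5 − (z₀ + w) = (-5 − z₀) − w = -8 − w.
f(z) = 1/(-8 − w)^2 = (1/(-8)^2) · (1 − w/(-8))^{−2}.
By the binomial series (1−u)^{−2} = Σ_{n≥0} C(n+1, 1) u^n for |u|<1, with u = w/(-8):
  c_n = C(n+1, 1) / (-8)^(n+2).
  c_0 = 1/(-8)^2 = 1/64.
  c_1 = 2/(-8)^3 = -1/256.
  c_2 = 3/(-8)^4 = 3/4096.
  c_3 = 4/(-8)^5 = -1/8192.
The series is valid for |w/d| < 1, i.e. |z − z₀| < |d|.
Radius of convergence: R = |-5 − z₀| = |-8| = 8 (distance from z₀ to the singularity z = -5).

c_0 = 1/64, c_1 = -1/256, c_2 = 3/4096, c_3 = -1/8192; R = 8.


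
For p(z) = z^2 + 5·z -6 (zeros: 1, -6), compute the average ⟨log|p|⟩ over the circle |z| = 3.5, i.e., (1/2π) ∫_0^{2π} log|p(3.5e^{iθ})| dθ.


Zeros: -6, 1; r = 3.5.
Inside |z| < r: 1. Outside (|z| ≥ r): -6.
p(0) = -6, so log|p(0)| = log(6) = 1.7918.
Apply Jensen: I(r) = log|p(0)| + Σ_k log(r/|z_k|), summed over zeros inside |z| < r.
  log(r/|z_k|) for z_k = 1: log(3.5/1) = 1.2528
  Outside zeros (-6) contribute nothing to the Jensen sum.
Sum over inside zeros: 1.2528.
I(r) = log|p(0)| + (inside sum) = 1.7918 + 1.2528 = 3.0445.
Note: since some zeros are outside |z| ≤ r, the simplified n·log(r) form does NOT apply — only the inside zeros contribute.

I(r) ≈ 3.0445.


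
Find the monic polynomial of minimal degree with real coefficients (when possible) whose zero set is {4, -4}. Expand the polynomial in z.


The polynomial is p(z) = ∏_{α ∈ S} (z − α), where S = {4, -4}.
Expanding the product yields: p(z) = z^2 -16.
The resulting polynomial has degree 2 and real coefficients as required.

p(z) = z^2 -16.


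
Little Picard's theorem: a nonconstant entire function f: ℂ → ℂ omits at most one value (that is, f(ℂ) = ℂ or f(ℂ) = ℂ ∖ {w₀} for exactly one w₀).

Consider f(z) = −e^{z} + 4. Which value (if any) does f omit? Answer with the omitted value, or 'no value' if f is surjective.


Little Picard bounds the complement of f(ℂ) to at most one point.
e^{z} is never zero on ℂ, so -1·e^{z} takes every value in ℂ ∖ {0}. Adding 4 shifts the range to ℂ ∖ {4}. Thus f omits exactly the value 4.

Omitted value: 4.


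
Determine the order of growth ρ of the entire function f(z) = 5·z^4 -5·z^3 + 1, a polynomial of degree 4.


|f(z)| ≤ Σ|c_k|·r^k = O(r^4) as r → ∞. Polynomial growth is O(e^{r^ε}) for every ε > 0 (since r^4/e^{r^ε} → 0), so ρ ≤ ε for all ε > 0, i.e. ρ = 0. Every nonconstant polynomial has order 0.
Therefore ρ = 0.

Order ρ = 0.


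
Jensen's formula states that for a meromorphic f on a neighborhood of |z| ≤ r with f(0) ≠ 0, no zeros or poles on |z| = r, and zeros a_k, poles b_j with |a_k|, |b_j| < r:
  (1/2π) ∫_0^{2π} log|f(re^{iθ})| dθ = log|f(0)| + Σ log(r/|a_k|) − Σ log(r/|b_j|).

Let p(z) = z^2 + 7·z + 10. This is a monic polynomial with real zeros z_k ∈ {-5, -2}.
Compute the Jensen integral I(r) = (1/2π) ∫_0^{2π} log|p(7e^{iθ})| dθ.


Zeros: -5, -2; r = 7.
Inside |z| < r: -5, -2. Outside (|z| ≥ r): ∅.
p(0) = 10, so log|p(0)| = log(10) = 2.3026.
Apply Jensen: I(r) = log|p(0)| + Σ_k log(r/|z_k|), summed over zeros inside |z| < r.
  log(r/|z_k|) for z_k = -5: log(7/5) = 0.3365
  log(r/|z_k|) for z_k = -2: log(7/2) = 1.2528
Sum over inside zeros: 1.5892.
I(r) = log|p(0)| + (inside sum) = 2.3026 + 1.5892 = 3.8918.
Closed form (all zeros inside, monic): I(r) = n·log(r) = 2·log(7) = 3.8918. ✓

I(r) ≈ 3.8918.


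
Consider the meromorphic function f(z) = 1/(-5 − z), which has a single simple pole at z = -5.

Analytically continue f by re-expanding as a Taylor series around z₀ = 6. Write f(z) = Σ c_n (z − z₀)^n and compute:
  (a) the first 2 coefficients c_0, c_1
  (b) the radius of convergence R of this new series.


Let w = z − z₀, so z = z₀ + w.
Then -5 − z = -5 − (z₀ + w) = (-5 − z₀) − w = -11 − w.
f(z) = 1/(-11 − w) = (1/(-11)) · 1/(1 − w/(-11)) = Σ_{n≥0} w^n / (-11)^(n+1).
So c_n = 1/(-11)^(n+1):
  c_0 = 1/(-11)^1 = -1/11.
  c_1 = 1/(-11)^2 = 1/121.
The series is valid for |w/d| < 1, i.e. |z − z₀| < |d|.
Radius of convergence: R = |-5 − z₀| = |-11| = 11 (distance from z₀ to the singularity z = -5).

c_0 = -1/11, c_1 = 1/121; R = 11.


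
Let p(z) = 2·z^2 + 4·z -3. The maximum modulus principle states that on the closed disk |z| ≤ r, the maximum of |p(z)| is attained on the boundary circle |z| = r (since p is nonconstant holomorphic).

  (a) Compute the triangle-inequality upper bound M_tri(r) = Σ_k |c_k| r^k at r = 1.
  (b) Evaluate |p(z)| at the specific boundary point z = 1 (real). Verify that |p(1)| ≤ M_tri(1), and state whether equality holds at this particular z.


Coefficients: c_0 = -3, c_1 = 4, c_2 = 2. Radius r = 1.
Part (a). Triangle bound: M_tri(r) = Σ_k |c_k| r^k
  = |-3|·1^0 + |4|·1^1 + |2|·1^2
  = 3 + 4 + 2 = 9.
This bounds M(r) := max_{|z|=r} |p(z)| from above; equality holds iff all terms c_k z^k can be made to align in phase at a single z on |z|=r.
Part (b). At z = 1 (real, on the circle |z| = r):
  p(1) = (-3)·1^0 + (4)·1^1 + (2)·1^2 = 3.
  |p(1)| = 3.
Check: |p(1)| = 3 ≤ 9 = M_tri(1). ✓ Equality does not hold at z = 1 (the coefficients have mixed signs, so the terms do not all align in phase there).

M_tri(1) = 9; |p(1)| = 3; equality at z=1: no.


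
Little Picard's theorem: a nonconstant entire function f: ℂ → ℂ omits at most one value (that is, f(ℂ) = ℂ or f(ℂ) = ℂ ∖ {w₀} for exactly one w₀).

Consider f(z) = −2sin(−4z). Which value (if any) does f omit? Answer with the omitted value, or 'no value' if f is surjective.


Little Picard bounds the complement of f(ℂ) to at most one point.
sin is entire and surjective onto ℂ: for every w ∈ ℂ, sin(ζ) = w has a solution ζ ∈ ℂ (e.g., via the complex inverse arcsin). With ζ = −4z this gives z = ζ/(-4). Then -2·sin(−4z) takes every value in -2·ℂ = ℂ, and adding 0 is a bijection of ℂ. So f is surjective and omits no value. (Note: only on the real line is sin bounded by [−1, 1].)

Omitted value: no value.


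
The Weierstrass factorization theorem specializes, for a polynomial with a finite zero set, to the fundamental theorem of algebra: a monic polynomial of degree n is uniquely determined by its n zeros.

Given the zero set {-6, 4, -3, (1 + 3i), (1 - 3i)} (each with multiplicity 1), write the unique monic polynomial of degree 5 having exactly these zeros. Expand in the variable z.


The polynomial is p(z) = ∏_{α ∈ S} (z − α), where S = {-6, 4, -3, (1 + 3i), (1 - 3i)}.
Expanding the product yields: p(z) = z^5 + 3·z^4 -18·z^3 + 14·z^2 -36·z -720.
Note conjugate pairs combine to real quadratics: (z − (1+3i))(z − (1−3i)) = z² − 2z + 10.
The resulting polynomial has degree 5 and real coefficients as required.

p(z) = z^5 + 3·z^4 -18·z^3 + 14·z^2 -36·z -720.


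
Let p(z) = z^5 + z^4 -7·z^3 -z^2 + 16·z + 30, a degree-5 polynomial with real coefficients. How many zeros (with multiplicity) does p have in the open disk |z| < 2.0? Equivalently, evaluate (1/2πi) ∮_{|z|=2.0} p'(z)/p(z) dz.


The zeros of p are: (-1 + 1i), (-1 - 1i), -3, (2 + 1i), (2 - 1i).
Their magnitudes are: 1.414, 1.414, 3, 2.236, 2.236.
Zeros with |z| < R = 2.0: (-1 + 1i), (-1 - 1i).
Count = 2.
By the argument principle, (1/2πi) ∮_{|z|=R} p'(z)/p(z) dz equals exactly this count.

Number of zeros inside |z| < 2.0: 2.


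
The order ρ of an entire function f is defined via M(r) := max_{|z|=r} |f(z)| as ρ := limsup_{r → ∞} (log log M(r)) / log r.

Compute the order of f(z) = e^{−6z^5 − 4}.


|e^{−6z^5 − 4}| = e^{Re(-6·z^5) + -4} ≤ e^{6|z|^5 + -4} = e^{6r^5 + -4} on |z| = r, so ρ ≤ 5. Choosing z on |z|=r so that -6·z^5 is real positive (always possible by picking arg z appropriately) gives |f(z)| = e^{6r^5 + -4}, matching the bound. The additive constant -4 does not affect log log M(r) ~ 5·log r. Hence ρ = 5.
Therefore ρ = 5.

Order ρ = 5.


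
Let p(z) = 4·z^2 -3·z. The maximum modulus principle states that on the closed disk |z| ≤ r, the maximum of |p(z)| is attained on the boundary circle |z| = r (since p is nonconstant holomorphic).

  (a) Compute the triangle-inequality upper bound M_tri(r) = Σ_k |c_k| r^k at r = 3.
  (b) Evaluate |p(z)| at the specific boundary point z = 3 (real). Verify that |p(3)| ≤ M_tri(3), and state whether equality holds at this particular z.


Coefficients: c_0 = 0, c_1 = -3, c_2 = 4. Radius r = 3.
Part (a). Triangle bound: M_tri(r) = Σ_k |c_k| r^k
  = |0|·3^0 + |-3|·3^1 + |4|·3^2
  = 0 + 9 + 36 = 45.
This bounds M(r) := max_{|z|=r} |p(z)| from above; equality holds iff all terms c_k z^k can be made to align in phase at a single z on |z|=r.
Part (b). At z = 3 (real, on the circle |z| = r):
  p(3) = (0)·3^0 + (-3)·3^1 + (4)·3^2 = 27.
  |p(3)| = 27.
Check: |p(3)| = 27 ≤ 45 = M_tri(3). ✓ Equality does not hold at z = 3 (the coefficients have mixed signs, so the terms do not all align in phase there).

M_tri(3) = 45; |p(3)| = 27; equality at z=3: no.


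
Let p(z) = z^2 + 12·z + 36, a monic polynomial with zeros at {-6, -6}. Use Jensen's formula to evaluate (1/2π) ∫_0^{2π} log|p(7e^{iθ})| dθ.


Zeros: -6, -6; r = 7.
Inside |z| < r: -6, -6. Outside (|z| ≥ r): ∅.
p(0) = 36, so log|p(0)| = log(36) = 3.5835.
Apply Jensen: I(r) = log|p(0)| + Σ_k log(r/|z_k|), summed over zeros inside |z| < r.
  log(r/|z_k|) for z_k = -6: log(7/6) = 0.1542
  log(r/|z_k|) for z_k = -6: log(7/6) = 0.1542
Sum over inside zeros: 0.3083.
I(r) = log|p(0)| + (inside sum) = 3.5835 + 0.3083 = 3.8918.
Closed form (all zeros inside, monic): I(r) = n·log(r) = 2·log(7) = 3.8918. ✓

I(r) ≈ 3.8918.


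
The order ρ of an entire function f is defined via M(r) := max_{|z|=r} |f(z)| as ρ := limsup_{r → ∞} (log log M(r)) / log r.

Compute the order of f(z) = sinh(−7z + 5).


sinh(w) is a linear combination of e^{iw} and e^{−iw} (or e^w, e^{−w} in the hyperbolic case), so |sinh(w)| ≤ e^{|w|}. With w = −7z + 5, |w| ≤ 7|z| + 5 = 7r + 5 on |z| = r, giving M(r) ≤ e^{7r + 5}, so ρ ≤ 1. On a suitable ray (z = it for sin/cos; z = t for sinh/cosh, t real → ∞), |sinh(−7z + 5)| grows like e^{7|t|}/2, so ρ ≥ 1. Hence ρ = 1.
Therefore ρ = 1.

Order ρ = 1.


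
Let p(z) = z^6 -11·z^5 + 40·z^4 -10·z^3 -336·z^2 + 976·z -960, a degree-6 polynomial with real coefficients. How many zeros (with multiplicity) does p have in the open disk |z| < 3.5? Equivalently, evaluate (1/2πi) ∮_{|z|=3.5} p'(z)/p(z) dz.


The zeros of p are: -3, 4, (3 + 1i), (3 - 1i), (2 + 2i), (2 - 2i).
Their magnitudes are: 3, 4, 3.162, 3.162, 2.828, 2.828.
Zeros with |z| < R = 3.5: -3, (3 + 1i), (3 - 1i), (2 + 2i), (2 - 2i).
Count = 5.
By the argument principle, (1/2πi) ∮_{|z|=R} p'(z)/p(z) dz equals exactly this count.

Number of zeros inside |z| < 3.5: 5.


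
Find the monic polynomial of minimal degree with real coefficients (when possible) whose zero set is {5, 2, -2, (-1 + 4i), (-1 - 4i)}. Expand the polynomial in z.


The polynomial is p(z) = ∏_{α ∈ S} (z − α), where S = {5, 2, -2, (-1 + 4i), (-1 - 4i)}.
Expanding the product yields: p(z) = z^5 -3·z^4 + 3·z^3 -73·z^2 -28·z + 340.
Note conjugate pairs combine to real quadratics: (z − (-1+4i))(z − (-1−4i)) = z² + 2z + 17.
The resulting polynomial has degree 5 and real coefficients as required.

p(z) = z^5 -3·z^4 + 3·z^3 -73·z^2 -28·z + 340.


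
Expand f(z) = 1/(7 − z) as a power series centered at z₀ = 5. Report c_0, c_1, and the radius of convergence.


Let w = z − z₀, so z = z₀ + w.
Then 7 − z = 7 − (z₀ + w) = (7 − z₀) − w = 2 − w.
f(z) = 1/(2 − w) = (1/(2)) · 1/(1 − w/(2)) = Σ_{n≥0} w^n / (2)^(n+1).
So c_n = 1/(2)^(n+1):
  c_0 = 1/(2)^1 = 1/2.
  c_1 = 1/(2)^2 = 1/4.
The series is valid for |w/d| < 1, i.e. |z − z₀| < |d|.
Radius of convergence: R = |7 − z₀| = |2| = 2 (distance from z₀ to the singularity z = 7).

c_0 = 1/2, c_1 = 1/4; R = 2.


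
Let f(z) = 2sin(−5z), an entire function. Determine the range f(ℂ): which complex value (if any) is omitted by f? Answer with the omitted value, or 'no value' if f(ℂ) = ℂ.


Little Picard bounds the complement of f(ℂ) to at most one point.
sin is entire and surjective onto ℂ: for every w ∈ ℂ, sin(ζ) = w has a solution ζ ∈ ℂ (e.g., via the complex inverse arcsin). With ζ = −5z this gives z = ζ/(-5). Then 2·sin(−5z) takes every value in 2·ℂ = ℂ, and adding 0 is a bijection of ℂ. So f is surjective and omits no value. (Note: only on the real line is sin bounded by [−1, 1].)

Omitted value: no value.


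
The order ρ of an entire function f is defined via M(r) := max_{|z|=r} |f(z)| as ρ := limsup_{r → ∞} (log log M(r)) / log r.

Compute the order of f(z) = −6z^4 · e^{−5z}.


M(r) = max_{|z|=r} |-6|·|z|^4·|e^{−5z}| = 6·r^4 · e^{5r^1} (the factors attain their maxima compatibly on |z|=r). Then log M(r) = log 6 + 4·log r + 5r^1, dominated by the last term, so log log M(r) ~ 1·log r. The polynomial factor -6z^4 contributes only a log r term and does not affect the order. ρ = 1.
Therefore ρ = 1.

Order ρ = 1.


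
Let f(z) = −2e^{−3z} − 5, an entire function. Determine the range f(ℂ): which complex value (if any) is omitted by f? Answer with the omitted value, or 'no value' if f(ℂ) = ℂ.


Little Picard bounds the complement of f(ℂ) to at most one point.
e^{−3z} is never zero on ℂ, so -2·e^{−3z} takes every value in ℂ ∖ {0}. Adding -5 shifts the range to ℂ ∖ {-5}. Thus f omits exactly the value -5.

Omitted value: -5.


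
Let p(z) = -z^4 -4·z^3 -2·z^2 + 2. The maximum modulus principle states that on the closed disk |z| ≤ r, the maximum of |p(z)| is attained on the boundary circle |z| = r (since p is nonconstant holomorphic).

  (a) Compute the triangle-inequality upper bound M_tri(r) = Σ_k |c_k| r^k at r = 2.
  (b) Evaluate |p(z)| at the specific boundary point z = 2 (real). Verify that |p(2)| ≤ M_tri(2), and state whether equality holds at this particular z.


Coefficients: c_0 = 2, c_1 = 0, c_2 = -2, c_3 = -4, c_4 = -1. Radius r = 2.
Part (a). Triangle bound: M_tri(r) = Σ_k |c_k| r^k
  = |2|·2^0 + |0|·2^1 + |-2|·2^2 + |-4|·2^3 + |-1|·2^4
  = 2 + 0 + 8 + 32 + 16 = 58.
This bounds M(r) := max_{|z|=r} |p(z)| from above; equality holds iff all terms c_k z^k can be made to align in phase at a single z on |z|=r.
Part (b). At z = 2 (real, on the circle |z| = r):
  p(2) = (2)·2^0 + (0)·2^1 + (-2)·2^2 + (-4)·2^3 + (-1)·2^4 = -54.
  |p(2)| = 54.
Check: |p(2)| = 54 ≤ 58 = M_tri(2). ✓ Equality does not hold at z = 2 (the coefficients have mixed signs, so the terms do not all align in phase there).

M_tri(2) = 58; |p(2)| = 54; equality at z=2: no.


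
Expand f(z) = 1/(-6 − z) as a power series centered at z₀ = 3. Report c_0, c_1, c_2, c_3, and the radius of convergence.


Let w = z − z₀, so z = z₀ + w.
Then -6 − z = -6 − (z₀ + w) = (-6 − z₀) − w = -9 − w.
f(z) = 1/(-9 − w) = (1/(-9)) · 1/(1 − w/(-9)) = Σ_{n≥0} w^n / (-9)^(n+1).
So c_n = 1/(-9)^(n+1):
  c_0 = 1/(-9)^1 = -1/9.
  c_1 = 1/(-9)^2 = 1/81.
  c_2 = 1/(-9)^3 = -1/729.
  c_3 = 1/(-9)^4 = 1/6561.
The series is valid for |w/d| < 1, i.e. |z − z₀| < |d|.
Radius of convergence: R = |-6 − z₀| = |-9| = 9 (distance from z₀ to the singularity z = -6).

c_0 = -1/9, c_1 = 1/81, c_2 = -1/729, c_3 = 1/6561; R = 9.


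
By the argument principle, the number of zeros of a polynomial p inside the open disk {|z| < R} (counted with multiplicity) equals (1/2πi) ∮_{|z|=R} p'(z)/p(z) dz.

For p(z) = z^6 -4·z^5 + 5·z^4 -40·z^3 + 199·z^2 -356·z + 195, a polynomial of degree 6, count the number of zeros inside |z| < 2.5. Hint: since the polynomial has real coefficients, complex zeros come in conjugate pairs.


The zeros of p are: (2 + 1i), (2 - 1i), (-2 + 3i), (-2 - 3i), 3, 1.
Their magnitudes are: 2.236, 2.236, 3.606, 3.606, 3, 1.
Zeros with |z| < R = 2.5: (2 + 1i), (2 - 1i), 1.
Count = 3.
By the argument principle, (1/2πi) ∮_{|z|=R} p'(z)/p(z) dz equals exactly this count.

Number of zeros inside |z| < 2.5: 3.


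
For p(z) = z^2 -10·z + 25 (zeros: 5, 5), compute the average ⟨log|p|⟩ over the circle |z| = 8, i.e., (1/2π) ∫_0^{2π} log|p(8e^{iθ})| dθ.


Zeros: 5, 5; r = 8.
Inside |z| < r: 5, 5. Outside (|z| ≥ r): ∅.
p(0) = 25, so log|p(0)| = log(25) = 3.2189.
Apply Jensen: I(r) = log|p(0)| + Σ_k log(r/|z_k|), summed over zeros inside |z| < r.
  log(r/|z_k|) for z_k = 5: log(8/5) = 0.4700
  log(r/|z_k|) for z_k = 5: log(8/5) = 0.4700
Sum over inside zeros: 0.9400.
I(r) = log|p(0)| + (inside sum) = 3.2189 + 0.9400 = 4.1589.
Closed form (all zeros inside, monic): I(r) = n·log(r) = 2·log(8) = 4.1589. ✓

I(r) ≈ 4.1589.


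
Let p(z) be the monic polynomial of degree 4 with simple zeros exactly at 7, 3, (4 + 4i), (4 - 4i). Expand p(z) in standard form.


The polynomial is p(z) = ∏_{α ∈ S} (z − α), where S = {7, 3, (4 + 4i), (4 - 4i)}.
Expanding the product yields: p(z) = z^4 -18·z^3 + 133·z^2 -488·z + 672.
Note conjugate pairs combine to real quadratics: (z − (4+4i))(z − (4−4i)) = z² − 8z + 32.
The resulting polynomial has degree 4 and real coefficients as required.

p(z) = z^4 -18·z^3 + 133·z^2 -488·z + 672.


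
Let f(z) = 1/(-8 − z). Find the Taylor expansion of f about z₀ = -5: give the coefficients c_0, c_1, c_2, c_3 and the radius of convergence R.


Let w = z − z₀, so z = z₀ + w.
Then -8 − z = -8 − (z₀ + w) = (-8 − z₀) − w = -3 − w.
f(z) = 1/(-3 − w) = (1/(-3)) · 1/(1 − w/(-3)) = Σ_{n≥0} w^n / (-3)^(n+1).
So c_n = 1/(-3)^(n+1):
  c_0 = 1/(-3)^1 = -1/3.
  c_1 = 1/(-3)^2 = 1/9.
  c_2 = 1/(-3)^3 = -1/27.
  c_3 = 1/(-3)^4 = 1/81.
The series is valid for |w/d| < 1, i.e. |z − z₀| < |d|.
Radius of convergence: R = |-8 − z₀| = |-3| = 3 (distance from z₀ to the singularity z = -8).

c_0 = -1/3, c_1 = 1/9, c_2 = -1/27, c_3 = 1/81; R = 3.


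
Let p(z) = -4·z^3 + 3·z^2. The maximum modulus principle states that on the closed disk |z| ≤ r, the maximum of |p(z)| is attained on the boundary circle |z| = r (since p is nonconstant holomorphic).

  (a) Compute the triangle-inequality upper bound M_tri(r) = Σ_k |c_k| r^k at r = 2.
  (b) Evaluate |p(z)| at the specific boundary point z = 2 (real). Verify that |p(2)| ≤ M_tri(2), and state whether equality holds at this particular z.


Coefficients: c_0 = 0, c_1 = 0, c_2 = 3, c_3 = -4. Radius r = 2.
Part (a). Triangle bound: M_tri(r) = Σ_k |c_k| r^k
  = |0|·2^0 + |0|·2^1 + |3|·2^2 + |-4|·2^3
  = 0 + 0 + 12 + 32 = 44.
This bounds M(r) := max_{|z|=r} |p(z)| from above; equality holds iff all terms c_k z^k can be made to align in phase at a single z on |z|=r.
Part (b). At z = 2 (real, on the circle |z| = r):
  p(2) = (0)·2^0 + (0)·2^1 + (3)·2^2 + (-4)·2^3 = -20.
  |p(2)| = 20.
Check: |p(2)| = 20 ≤ 44 = M_tri(2). ✓ Equality does not hold at z = 2 (the coefficients have mixed signs, so the terms do not all align in phase there).

M_tri(2) = 44; |p(2)| = 20; equality at z=2: no.


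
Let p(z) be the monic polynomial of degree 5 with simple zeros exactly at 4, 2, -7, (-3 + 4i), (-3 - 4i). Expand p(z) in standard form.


The polynomial is p(z) = ∏_{α ∈ S} (z − α), where S = {4, 2, -7, (-3 + 4i), (-3 - 4i)}.
Expanding the product yields: p(z) = z^5 + 7·z^4 -3·z^3 -123·z^2 -514·z + 1400.
Note conjugate pairs combine to real quadratics: (z − (-3+4i))(z − (-3−4i)) = z² + 6z + 25.
The resulting polynomial has degree 5 and real coefficients as required.

p(z) = z^5 + 7·z^4 -3·z^3 -123·z^2 -514·z + 1400.


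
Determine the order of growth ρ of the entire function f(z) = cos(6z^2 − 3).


Write cos(w) = (e^{iw} ± e^{−iw})/(2 or 2i), so |cos(w)| ≤ e^{|w|}. With w = 6z^2 − 3, |w| ≤ 6r^2 + 3 on |z|=r, giving M(r) ≤ e^{6r^2 + 3} and ρ ≤ 2. For the lower bound, choose z on |z|=r with 6z^2 purely imaginary of modulus 6r^2; then |cos(6z^2 − 3)| grows like e^{6r^2}/2, so ρ ≥ 2. Hence ρ = 2.
Therefore ρ = 2.

Order ρ = 2.


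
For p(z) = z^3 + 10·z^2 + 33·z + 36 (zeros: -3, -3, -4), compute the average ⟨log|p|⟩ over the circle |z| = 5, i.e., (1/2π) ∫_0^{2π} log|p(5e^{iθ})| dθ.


Zeros: -4, -3, -3; r = 5.
Inside |z| < r: -4, -3, -3. Outside (|z| ≥ r): ∅.
p(0) = 36, so log|p(0)| = log(36) = 3.5835.
Apply Jensen: I(r) = log|p(0)| + Σ_k log(r/|z_k|), summed over zeros inside |z| < r.
  log(r/|z_k|) for z_k = -3: log(5/3) = 0.5108
  log(r/|z_k|) for z_k = -3: log(5/3) = 0.5108
  log(r/|z_k|) for z_k = -4: log(5/4) = 0.2231
Sum over inside zeros: 1.2448.
I(r) = log|p(0)| + (inside sum) = 3.5835 + 1.2448 = 4.8283.
Closed form (all zeros inside, monic): I(r) = n·log(r) = 3·log(5) = 4.8283. ✓

I(r) ≈ 4.8283.


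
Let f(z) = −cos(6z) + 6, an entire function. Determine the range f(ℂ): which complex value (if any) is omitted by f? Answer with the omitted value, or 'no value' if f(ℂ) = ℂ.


Little Picard bounds the complement of f(ℂ) to at most one point.
cos is entire and surjective onto ℂ: for every w ∈ ℂ, cos(ζ) = w has a solution ζ ∈ ℂ (e.g., via the complex inverse arccos). With ζ = 6z this gives z = ζ/(6). Then -1·cos(6z) takes every value in -1·ℂ = ℂ, and adding 6 is a bijection of ℂ. So f is surjective and omits no value. (Note: only on the real line is cos bounded by [−1, 1].)

Omitted value: no value.
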